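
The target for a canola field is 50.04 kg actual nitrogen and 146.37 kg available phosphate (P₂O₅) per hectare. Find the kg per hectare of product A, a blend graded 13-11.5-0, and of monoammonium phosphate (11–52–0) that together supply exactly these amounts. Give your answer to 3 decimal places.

Per-hectare balance (a = product A, b = monoammonium phosphate):
N: 0.13·a + 0.11·b = 50.04
P₂O₅: 0.115·a + 0.52·b = 146.37
Eliminate a: (row1) − 0.13/0.115·(row2) → -0.477826·b = -115.422, so b = 241.55596.
Back-substitute: a = (50.04 − 0.11·241.55596) / 0.13 = 180.5296.

180.530 kg product A, 241.556 kg monoammonium phosphate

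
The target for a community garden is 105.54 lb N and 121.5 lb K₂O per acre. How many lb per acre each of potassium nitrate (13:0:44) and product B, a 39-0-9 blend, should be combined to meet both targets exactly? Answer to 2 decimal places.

236.94 lb potassium nitrate, 191.64 lb product B

With a, b = lb per acre of potassium nitrate and product B:
N: 0.13·a + 0.39·b = 105.54
K₂O: 0.44·a + 0.09·b = 121.5
Solving simultaneously: a = 236.938, b = 191.636.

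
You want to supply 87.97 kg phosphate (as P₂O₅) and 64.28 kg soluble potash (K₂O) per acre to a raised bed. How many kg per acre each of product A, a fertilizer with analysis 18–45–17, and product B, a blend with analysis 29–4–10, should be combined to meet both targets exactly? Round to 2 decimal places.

162.98 kg product A, 365.74 kg product B

With a, b = kg per acre of product A and product B:
P₂O₅: 0.45·a + 0.04·b = 87.97
K₂O: 0.17·a + 0.1·b = 64.28
Solving simultaneously: a = 162.979, b = 365.736.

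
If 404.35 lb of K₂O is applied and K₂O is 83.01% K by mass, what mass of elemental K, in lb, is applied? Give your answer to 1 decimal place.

335.7 lb K

K = 404.35 × 0.8301 = 335.651 lb.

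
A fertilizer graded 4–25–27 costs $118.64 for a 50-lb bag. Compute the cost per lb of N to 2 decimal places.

$59.32 per lb N

N in bag = 50 × 4% = 2 lb.
Cost per lb N = $118.64 / 2 = $59.3200.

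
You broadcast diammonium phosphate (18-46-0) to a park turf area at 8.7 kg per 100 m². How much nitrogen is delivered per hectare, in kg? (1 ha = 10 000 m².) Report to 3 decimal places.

nitrogen per 100 m² = 8.7 × 18% = 1.566 kg.
Convert to per hectare: 1.566 × 100 = 156.6 kg.

156.600 kg N per hectare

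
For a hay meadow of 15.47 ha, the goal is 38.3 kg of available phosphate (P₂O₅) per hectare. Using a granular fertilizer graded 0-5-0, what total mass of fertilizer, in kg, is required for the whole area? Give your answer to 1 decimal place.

11850.0 kg

Product per hectare = 38.3 / 5% = 766 kg.
Total product = 766 × 15.47 = 11850.02 kg.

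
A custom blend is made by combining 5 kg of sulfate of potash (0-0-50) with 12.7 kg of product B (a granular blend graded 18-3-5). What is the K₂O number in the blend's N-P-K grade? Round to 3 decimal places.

17.712% K₂O

Total mass = 5 + 12.7 = 17.7 kg.
K₂O mass = 50%×5 + 5%×12.7 = 3.135 kg.
% K₂O = 3.135 / 17.7 = 17.7119%.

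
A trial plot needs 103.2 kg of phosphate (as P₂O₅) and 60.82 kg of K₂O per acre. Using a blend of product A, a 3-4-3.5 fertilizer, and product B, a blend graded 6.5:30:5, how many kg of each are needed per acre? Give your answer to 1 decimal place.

1539.5 kg product A, 138.7 kg product B

Let a = kg of product A, b = kg of product B (per acre).
P₂O₅: 0.04·a + 0.3·b = 103.2
K₂O: 0.035·a + 0.05·b = 60.82
Eliminate b: (row1) − 0.3/0.05·(row2) → -0.17·a = -261.72, so a = 1539.53.
Then b = (60.82 − 0.035·1539.53) / 0.05 = 138.729.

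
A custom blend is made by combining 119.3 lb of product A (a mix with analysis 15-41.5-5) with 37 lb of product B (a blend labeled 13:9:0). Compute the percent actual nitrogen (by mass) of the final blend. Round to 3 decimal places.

14.527% N

Total mass = 119.3 + 37 = 156.3 lb.
N mass = 15%×119.3 + 13%×37 = 22.705 lb.
% N = 22.705 / 156.3 = 14.5266%.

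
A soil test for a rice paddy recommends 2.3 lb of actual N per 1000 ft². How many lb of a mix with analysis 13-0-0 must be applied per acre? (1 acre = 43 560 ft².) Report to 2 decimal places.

770.68 lb of product per acre

Product per 1000 ft² = 2.3 / 13% = 17.6923 lb.
Convert to per acre: 17.6923 × 43.56 = 770.677 lb.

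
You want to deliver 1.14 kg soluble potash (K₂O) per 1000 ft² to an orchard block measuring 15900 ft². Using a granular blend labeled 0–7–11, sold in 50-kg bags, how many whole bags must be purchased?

4 bags

Product per 1000 ft² = 1.14 / 11% = 10.3636 kg.
Total product = 10.3636 × 15900 / 1000 = 164.782 kg.
Bags = ⌈164.782 / 50⌉ = 4.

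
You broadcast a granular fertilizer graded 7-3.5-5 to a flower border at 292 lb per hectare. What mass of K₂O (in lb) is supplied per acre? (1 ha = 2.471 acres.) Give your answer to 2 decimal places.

K₂O per hectare = 292 × 5% = 14.6 lb.
Convert to per acre: 14.6 × 0.404694 = 5.90854 lb.

5.91 lb K₂O per acre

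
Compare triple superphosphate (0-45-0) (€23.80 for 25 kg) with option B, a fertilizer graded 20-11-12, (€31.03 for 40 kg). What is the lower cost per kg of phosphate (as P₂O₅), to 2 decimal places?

€2.12 per kg P₂O₅ (triple superphosphate)

triple superphosphate: P₂O₅ per bag = 25 × 45% = 11.25 kg; cost = 23.80 / 11.25 = €2.1156/kg P₂O₅.
option B: P₂O₅ per bag = 40 × 11% = 4.4 kg; cost = 31.03 / 4.4 = €7.0523/kg P₂O₅.
triple superphosphate is cheaper.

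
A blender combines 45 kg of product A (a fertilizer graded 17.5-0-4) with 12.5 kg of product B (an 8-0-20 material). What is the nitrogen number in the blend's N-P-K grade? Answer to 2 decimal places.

15.43% N

Total mass = 45 + 12.5 = 57.5 kg.
N mass = 17.5%×45 + 8%×12.5 = 8.875 kg.
% N = 8.875 / 57.5 = 15.4348%.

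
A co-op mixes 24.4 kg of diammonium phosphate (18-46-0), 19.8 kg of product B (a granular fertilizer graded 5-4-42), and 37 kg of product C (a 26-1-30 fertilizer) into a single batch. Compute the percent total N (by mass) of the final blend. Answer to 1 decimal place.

18.5% N

Total mass = 24.4 + 19.8 + 37 = 81.2 kg.
N mass = 18%×24.4 + 5%×19.8 + 26%×37 = 15.002 kg.
% N = 15.002 / 81.2 = 18.4754%.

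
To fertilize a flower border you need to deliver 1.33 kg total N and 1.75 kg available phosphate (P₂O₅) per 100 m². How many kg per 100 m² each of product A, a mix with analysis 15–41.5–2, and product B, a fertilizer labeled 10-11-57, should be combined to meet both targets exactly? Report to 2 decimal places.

Per-100 m² balance (a = product A, b = product B):
N: 0.15·a + 0.1·b = 1.33
P₂O₅: 0.415·a + 0.11·b = 1.75
From row1: a = (1.33 − 0.1·b) / 0.15.
Into row2: 0.415·(1.33 − 0.1·b)/0.15 + 0.11·b = 1.75 → b = 11.578, a = 1.148.

1.15 kg product A, 11.58 kg product B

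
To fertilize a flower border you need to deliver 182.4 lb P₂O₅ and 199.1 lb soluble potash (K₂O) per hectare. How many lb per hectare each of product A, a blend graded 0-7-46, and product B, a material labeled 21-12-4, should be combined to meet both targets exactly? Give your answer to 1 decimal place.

With a, b = lb per hectare of product A and product B:
P₂O₅: 0.07·a + 0.12·b = 182.4
K₂O: 0.46·a + 0.04·b = 199.1
Eliminate b: (row1) − 0.12/0.04·(row2) → -1.31·a = -414.9, so a = 316.718.
Then b = (199.1 − 0.46·316.718) / 0.04 = 1335.248.

316.7 lb product A, 1335.2 lb product B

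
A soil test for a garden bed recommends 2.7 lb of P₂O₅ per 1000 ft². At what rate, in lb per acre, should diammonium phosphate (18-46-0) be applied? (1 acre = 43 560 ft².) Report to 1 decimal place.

255.7 lb of product per acre

Product per 1000 ft² = 2.7 / 46% = 5.86957 lb.
Convert to per acre: 5.86957 × 43.56 = 255.678 lb.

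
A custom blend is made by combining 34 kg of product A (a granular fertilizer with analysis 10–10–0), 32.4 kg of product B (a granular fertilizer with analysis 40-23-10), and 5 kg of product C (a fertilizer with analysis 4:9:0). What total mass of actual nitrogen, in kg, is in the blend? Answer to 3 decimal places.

16.560 kg N

N mass = 10%×34 + 40%×32.4 + 4%×5 = 16.56 kg.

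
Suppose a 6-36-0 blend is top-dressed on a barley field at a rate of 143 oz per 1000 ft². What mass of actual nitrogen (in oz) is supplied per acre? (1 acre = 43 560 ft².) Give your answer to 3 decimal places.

373.745 oz N per acre

nitrogen per 1000 ft² = 143 × 6% = 8.58 oz.
Convert to per acre: 8.58 × 43.56 = 373.7448 oz.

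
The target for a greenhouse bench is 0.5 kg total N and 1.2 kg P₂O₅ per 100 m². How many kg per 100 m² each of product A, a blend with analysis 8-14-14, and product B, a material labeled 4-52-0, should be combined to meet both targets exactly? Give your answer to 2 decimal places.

Let a = kg of product A, b = kg of product B (per 100 m²).
N: 0.08·a + 0.04·b = 0.5
P₂O₅: 0.14·a + 0.52·b = 1.2
Solving simultaneously: a = 5.88889, b = 0.722222.

5.89 kg product A, 0.72 kg product B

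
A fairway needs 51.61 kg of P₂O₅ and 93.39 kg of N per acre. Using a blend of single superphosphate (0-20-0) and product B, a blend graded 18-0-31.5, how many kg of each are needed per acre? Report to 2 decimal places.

With a, b = kg per acre of single superphosphate and product B:
P₂O₅: 0.2·a + 0·b = 51.61
N: 0·a + 0.18·b = 93.39
Solving simultaneously: a = 258.05, b = 518.833.

258.05 kg single superphosphate, 518.83 kg product B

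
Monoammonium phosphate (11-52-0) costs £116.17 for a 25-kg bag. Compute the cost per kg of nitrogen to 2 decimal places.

N in bag = 25 × 11% = 2.75 kg.
Cost per kg N = £116.17 / 2.75 = £42.2436.

£42.24 per kg N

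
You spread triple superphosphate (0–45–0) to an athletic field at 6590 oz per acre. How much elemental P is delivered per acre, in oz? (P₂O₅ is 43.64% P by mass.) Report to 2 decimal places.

P₂O₅ per acre = 6590 × 45% = 2965.5 oz.
Elemental P = 2965.5 × 0.4364 = 1294.144 oz per acre.

1294.14 oz P per acre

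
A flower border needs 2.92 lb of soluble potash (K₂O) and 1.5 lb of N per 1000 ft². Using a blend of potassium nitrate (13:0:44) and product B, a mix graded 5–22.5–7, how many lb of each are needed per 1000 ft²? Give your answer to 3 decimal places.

3.178 lb potassium nitrate, 21.736 lb product B

Per-1000 ft² balance (a = potassium nitrate, b = product B):
K₂O: 0.44·a + 0.07·b = 2.92
N: 0.13·a + 0.05·b = 1.5
Eliminate b: (row1) − 0.07/0.05·(row2) → 0.258·a = 0.82, so a = 3.17829.
Then b = (1.5 − 0.13·3.17829) / 0.05 = 21.7364.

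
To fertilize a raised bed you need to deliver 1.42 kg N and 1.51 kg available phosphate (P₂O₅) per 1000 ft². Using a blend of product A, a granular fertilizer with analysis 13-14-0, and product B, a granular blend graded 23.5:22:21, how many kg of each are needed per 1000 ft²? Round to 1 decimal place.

9.9 kg product A, 0.6 kg product B

Let a = kg of product A, b = kg of product B (per 1000 ft²).
N: 0.13·a + 0.235·b = 1.42
P₂O₅: 0.14·a + 0.22·b = 1.51
Solving simultaneously: a = 9.87209, b = 0.581395.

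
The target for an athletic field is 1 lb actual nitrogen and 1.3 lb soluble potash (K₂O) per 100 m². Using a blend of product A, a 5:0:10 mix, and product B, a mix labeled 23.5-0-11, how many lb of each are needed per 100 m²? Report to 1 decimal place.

10.9 lb product A, 1.9 lb product B

Let a = lb of product A, b = lb of product B (per 100 m²).
N: 0.05·a + 0.235·b = 1
K₂O: 0.1·a + 0.11·b = 1.3
Eliminate a: (row1) − 0.05/0.1·(row2) → 0.18·b = 0.35, so b = 1.94444.
Back-substitute: a = (1 − 0.235·1.94444) / 0.05 = 10.8611.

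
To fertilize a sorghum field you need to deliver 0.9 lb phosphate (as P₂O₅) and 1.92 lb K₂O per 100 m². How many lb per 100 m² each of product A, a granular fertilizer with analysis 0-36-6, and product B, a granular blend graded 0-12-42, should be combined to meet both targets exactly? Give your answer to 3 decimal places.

1.025 lb product A, 4.425 lb product B

With a, b = lb per 100 m² of product A and product B:
P₂O₅: 0.36·a + 0.12·b = 0.9
K₂O: 0.06·a + 0.42·b = 1.92
Eliminate a: (row1) − 0.36/0.06·(row2) → -2.4·b = -10.62, so b = 4.425.
Back-substitute: a = (0.9 − 0.12·4.425) / 0.36 = 1.025.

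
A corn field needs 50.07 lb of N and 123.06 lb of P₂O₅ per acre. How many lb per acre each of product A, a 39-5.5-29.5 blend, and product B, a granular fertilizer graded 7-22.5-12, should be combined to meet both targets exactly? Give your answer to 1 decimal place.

Let a = lb of product A, b = lb of product B (per acre).
N: 0.39·a + 0.07·b = 50.07
P₂O₅: 0.055·a + 0.225·b = 123.06
From row1: a = (50.07 − 0.07·b) / 0.39.
Into row2: 0.055·(50.07 − 0.07·b)/0.39 + 0.225·b = 123.06 → b = 539.208, a = 31.6037.

31.6 lb product A, 539.2 lb product B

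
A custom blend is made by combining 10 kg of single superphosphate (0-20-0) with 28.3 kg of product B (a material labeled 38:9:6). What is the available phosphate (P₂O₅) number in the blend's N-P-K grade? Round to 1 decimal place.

11.9% P₂O₅

Total mass = 10 + 28.3 = 38.3 kg.
P₂O₅ mass = 20%×10 + 9%×28.3 = 4.547 kg.
% P₂O₅ = 4.547 / 38.3 = 11.8721%.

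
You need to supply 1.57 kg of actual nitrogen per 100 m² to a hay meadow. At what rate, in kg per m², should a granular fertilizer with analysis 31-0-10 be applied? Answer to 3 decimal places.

Product per 100 m² = 1.57 / 31% = 5.06452 kg.
Convert to per m²: 5.06452 × 0.01 = 0.0506452 kg.

0.051 kg of product per sq m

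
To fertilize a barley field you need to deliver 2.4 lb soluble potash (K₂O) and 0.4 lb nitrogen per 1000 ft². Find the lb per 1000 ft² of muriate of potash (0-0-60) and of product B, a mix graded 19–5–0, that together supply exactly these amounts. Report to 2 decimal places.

Let a = lb of muriate of potash, b = lb of product B (per 1000 ft²).
K₂O: 0.6·a + 0·b = 2.4
N: 0·a + 0.19·b = 0.4
Solving simultaneously: a = 4, b = 2.10526.

4.00 lb muriate of potash, 2.11 lb product B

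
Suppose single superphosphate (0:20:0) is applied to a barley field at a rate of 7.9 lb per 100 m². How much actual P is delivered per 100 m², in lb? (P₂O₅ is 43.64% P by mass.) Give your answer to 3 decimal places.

0.690 lb P per hundred sq m

P₂O₅ per 100 m² = 7.9 × 20% = 1.58 lb.
Elemental P = 1.58 × 0.4364 = 0.689512 lb per 100 m².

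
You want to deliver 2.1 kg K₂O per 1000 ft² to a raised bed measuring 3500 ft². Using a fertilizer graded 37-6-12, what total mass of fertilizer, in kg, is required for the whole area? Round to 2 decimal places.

61.25 kg

Product per 1000 ft² = 2.1 / 12% = 17.5 kg.
Total product = 17.5 × 3500 / 1000 = 61.25 kg.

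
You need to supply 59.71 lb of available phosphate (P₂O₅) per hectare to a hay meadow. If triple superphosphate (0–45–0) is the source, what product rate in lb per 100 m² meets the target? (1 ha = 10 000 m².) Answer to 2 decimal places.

1.33 lb of product per hundred sq m

Product per hectare = 59.71 / 45% = 132.689 lb.
Convert to per 100 m²: 132.689 × 0.01 = 1.32689 lb.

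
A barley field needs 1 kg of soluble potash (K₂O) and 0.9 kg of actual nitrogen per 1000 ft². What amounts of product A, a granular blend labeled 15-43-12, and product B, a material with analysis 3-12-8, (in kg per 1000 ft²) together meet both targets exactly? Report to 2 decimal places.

5.00 kg product A, 5.00 kg product B

Let a = kg of product A, b = kg of product B (per 1000 ft²).
K₂O: 0.12·a + 0.08·b = 1
N: 0.15·a + 0.03·b = 0.9
Solving simultaneously: a = 5, b = 5.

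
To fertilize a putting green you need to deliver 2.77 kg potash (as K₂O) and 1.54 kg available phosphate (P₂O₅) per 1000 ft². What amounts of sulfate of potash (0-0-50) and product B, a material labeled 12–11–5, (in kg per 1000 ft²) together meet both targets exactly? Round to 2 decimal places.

With a, b = kg per 1000 ft² of sulfate of potash and product B:
K₂O: 0.5·a + 0.05·b = 2.77
P₂O₅: 0·a + 0.11·b = 1.54
Solving simultaneously: a = 4.14, b = 14.

4.14 kg sulfate of potash, 14.00 kg product B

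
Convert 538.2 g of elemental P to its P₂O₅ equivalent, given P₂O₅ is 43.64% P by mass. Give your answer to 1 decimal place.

P₂O₅ = 538.2 / 0.4364 = 1233.27 g.

1233.3 g P₂O₅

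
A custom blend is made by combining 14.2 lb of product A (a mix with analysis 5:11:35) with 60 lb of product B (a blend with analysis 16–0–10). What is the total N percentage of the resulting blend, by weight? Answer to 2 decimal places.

13.89% N

Total mass = 14.2 + 60 = 74.2 lb.
N mass = 5%×14.2 + 16%×60 = 10.31 lb.
% N = 10.31 / 74.2 = 13.8949%.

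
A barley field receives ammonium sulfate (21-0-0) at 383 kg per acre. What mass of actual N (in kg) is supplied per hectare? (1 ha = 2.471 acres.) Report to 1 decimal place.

nitrogen per acre = 383 × 21% = 80.43 kg.
Convert to per hectare: 80.43 × 2.471 = 198.743 kg.

198.7 kg N per hectare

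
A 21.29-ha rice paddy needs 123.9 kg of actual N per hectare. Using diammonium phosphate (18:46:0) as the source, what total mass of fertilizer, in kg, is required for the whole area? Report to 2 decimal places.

Product per hectare = 123.9 / 18% = 688.333 kg.
Total product = 688.333 × 21.29 = 14654.617 kg.

14654.62 kg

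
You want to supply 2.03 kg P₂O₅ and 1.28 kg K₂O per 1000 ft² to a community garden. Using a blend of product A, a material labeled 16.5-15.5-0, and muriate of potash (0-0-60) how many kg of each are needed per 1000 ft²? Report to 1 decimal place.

13.1 kg product A, 2.1 kg muriate of potash

Let a = kg of product A, b = kg of muriate of potash (per 1000 ft²).
P₂O₅: 0.155·a + 0·b = 2.03
K₂O: 0·a + 0.6·b = 1.28
Solving simultaneously: a = 13.0968, b = 2.13333.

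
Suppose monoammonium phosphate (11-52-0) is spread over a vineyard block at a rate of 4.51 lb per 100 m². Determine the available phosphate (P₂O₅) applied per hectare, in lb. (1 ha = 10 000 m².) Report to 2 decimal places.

P₂O₅ per 100 m² = 4.51 × 52% = 2.3452 lb.
Convert to per hectare: 2.3452 × 100 = 234.52 lb.

234.52 lb P₂O₅ per hectare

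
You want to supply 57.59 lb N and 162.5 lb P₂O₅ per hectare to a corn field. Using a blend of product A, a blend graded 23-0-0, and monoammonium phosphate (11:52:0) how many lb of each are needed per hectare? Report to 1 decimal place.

100.9 lb product A, 312.5 lb monoammonium phosphate

With a, b = lb per hectare of product A and monoammonium phosphate:
N: 0.23·a + 0.11·b = 57.59
P₂O₅: 0·a + 0.52·b = 162.5
Solving simultaneously: a = 100.935, b = 312.5.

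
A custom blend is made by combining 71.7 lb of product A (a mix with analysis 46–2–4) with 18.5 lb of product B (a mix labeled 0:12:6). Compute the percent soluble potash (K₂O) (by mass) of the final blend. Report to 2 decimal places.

Total mass = 71.7 + 18.5 = 90.2 lb.
K₂O mass = 4%×71.7 + 6%×18.5 = 3.978 lb.
% K₂O = 3.978 / 90.2 = 4.4102%.

4.41% K₂O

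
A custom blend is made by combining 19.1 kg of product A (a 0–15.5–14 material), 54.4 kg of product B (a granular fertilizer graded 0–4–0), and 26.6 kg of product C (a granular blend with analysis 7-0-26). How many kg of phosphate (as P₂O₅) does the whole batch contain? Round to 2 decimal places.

5.14 kg P₂O₅

P₂O₅ mass = 15.5%×19.1 + 4%×54.4 + 0%×26.6 = 5.1365 kg.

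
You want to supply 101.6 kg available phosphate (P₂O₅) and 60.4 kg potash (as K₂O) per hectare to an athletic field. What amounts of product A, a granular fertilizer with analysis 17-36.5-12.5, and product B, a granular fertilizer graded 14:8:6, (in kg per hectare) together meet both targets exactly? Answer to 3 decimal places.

106.218 kg product A, 785.378 kg product B

Let a = kg of product A, b = kg of product B (per hectare).
P₂O₅: 0.365·a + 0.08·b = 101.6
K₂O: 0.125·a + 0.06·b = 60.4
Eliminate b: (row1) − 0.08/0.06·(row2) → 0.198333·a = 21.0667, so a = 106.21849.
Then b = (60.4 − 0.125·106.21849) / 0.06 = 785.3782.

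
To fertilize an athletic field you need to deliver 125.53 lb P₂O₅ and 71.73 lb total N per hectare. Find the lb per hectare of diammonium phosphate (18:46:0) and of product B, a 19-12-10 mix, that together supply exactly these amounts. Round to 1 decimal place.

231.7 lb diammonium phosphate, 158.1 lb product B

With a, b = lb per hectare of diammonium phosphate and product B:
P₂O₅: 0.46·a + 0.12·b = 125.53
N: 0.18·a + 0.19·b = 71.73
Eliminate a: (row1) − 0.46/0.18·(row2) → -0.365556·b = -57.78, so b = 158.061.
Back-substitute: a = (125.53 − 0.12·158.061) / 0.46 = 231.658.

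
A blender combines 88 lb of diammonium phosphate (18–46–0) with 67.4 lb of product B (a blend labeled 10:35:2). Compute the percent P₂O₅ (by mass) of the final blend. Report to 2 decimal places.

41.23% P₂O₅

Total mass = 88 + 67.4 = 155.4 lb.
P₂O₅ mass = 46%×88 + 35%×67.4 = 64.07 lb.
% P₂O₅ = 64.07 / 155.4 = 41.2291%.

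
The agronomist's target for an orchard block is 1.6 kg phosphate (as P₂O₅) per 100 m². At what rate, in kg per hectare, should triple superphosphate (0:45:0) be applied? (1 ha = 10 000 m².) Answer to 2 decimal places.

Product per 100 m² = 1.6 / 45% = 3.55556 kg.
Convert to per hectare: 3.55556 × 100 = 355.556 kg.

355.56 kg of product per hectare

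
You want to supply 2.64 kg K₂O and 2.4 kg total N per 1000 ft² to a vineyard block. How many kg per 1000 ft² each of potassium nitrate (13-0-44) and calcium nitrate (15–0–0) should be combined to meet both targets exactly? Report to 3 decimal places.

6.000 kg potassium nitrate, 10.800 kg calcium nitrate

Let a = kg of potassium nitrate, b = kg of calcium nitrate (per 1000 ft²).
K₂O: 0.44·a + 0·b = 2.64
N: 0.13·a + 0.15·b = 2.4
Eliminate a: (row1) − 0.44/0.13·(row2) → -0.507692·b = -5.48308, so b = 10.8.
Back-substitute: a = (2.64 − 0·10.8) / 0.44 = 6.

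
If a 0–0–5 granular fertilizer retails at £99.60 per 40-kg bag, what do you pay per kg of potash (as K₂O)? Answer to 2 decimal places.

£49.80 per kg K₂O

K₂O in bag = 40 × 5% = 2 kg.
Cost per kg K₂O = £99.60 / 2 = £49.8000.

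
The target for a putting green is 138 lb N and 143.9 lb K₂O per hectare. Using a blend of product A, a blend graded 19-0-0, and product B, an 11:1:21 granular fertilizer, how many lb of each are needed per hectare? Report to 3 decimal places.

329.599 lb product A, 685.238 lb product B

With a, b = lb per hectare of product A and product B:
N: 0.19·a + 0.11·b = 138
K₂O: 0·a + 0.21·b = 143.9
Solving simultaneously: a = 329.598997, b = 685.2381.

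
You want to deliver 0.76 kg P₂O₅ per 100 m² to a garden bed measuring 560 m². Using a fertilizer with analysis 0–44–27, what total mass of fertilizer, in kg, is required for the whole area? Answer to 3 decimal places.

9.673 kg

Product per 100 m² = 0.76 / 44% = 1.72727 kg.
Total product = 1.72727 × 560 / 100 = 9.67273 kg.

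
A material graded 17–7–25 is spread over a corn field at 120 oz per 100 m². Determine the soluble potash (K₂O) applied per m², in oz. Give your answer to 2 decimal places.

K₂O per 100 m² = 120 × 25% = 30 oz.
Convert to per m²: 30 × 0.01 = 0.3 oz.

0.30 oz K₂O per sq m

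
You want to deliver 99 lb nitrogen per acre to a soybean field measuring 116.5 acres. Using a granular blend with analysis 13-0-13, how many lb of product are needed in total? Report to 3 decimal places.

88719.231 lb

Product per acre = 99 / 13% = 761.538 lb.
Total product = 761.538 × 116.5 = 88719.2308 lb.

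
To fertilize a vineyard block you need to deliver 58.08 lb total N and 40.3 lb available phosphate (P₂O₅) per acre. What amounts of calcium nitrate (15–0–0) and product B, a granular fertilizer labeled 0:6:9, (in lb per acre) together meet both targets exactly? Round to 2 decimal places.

Let a = lb of calcium nitrate, b = lb of product B (per acre).
N: 0.15·a + 0·b = 58.08
P₂O₅: 0·a + 0.06·b = 40.3
Solving simultaneously: a = 387.2, b = 671.667.

387.20 lb calcium nitrate, 671.67 lb product B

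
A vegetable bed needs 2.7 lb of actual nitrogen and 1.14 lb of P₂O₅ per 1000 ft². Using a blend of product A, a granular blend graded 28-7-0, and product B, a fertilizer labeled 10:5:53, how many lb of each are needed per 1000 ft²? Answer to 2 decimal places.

With a, b = lb per 1000 ft² of product A and product B:
N: 0.28·a + 0.1·b = 2.7
P₂O₅: 0.07·a + 0.05·b = 1.14
Solving simultaneously: a = 3, b = 18.6.

3.00 lb product A, 18.60 lb product B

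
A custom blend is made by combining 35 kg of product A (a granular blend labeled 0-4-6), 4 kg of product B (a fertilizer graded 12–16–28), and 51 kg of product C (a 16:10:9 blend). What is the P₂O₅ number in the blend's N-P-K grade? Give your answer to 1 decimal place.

Total mass = 35 + 4 + 51 = 90 kg.
P₂O₅ mass = 4%×35 + 16%×4 + 10%×51 = 7.14 kg.
% P₂O₅ = 7.14 / 90 = 7.93333%.

7.9% P₂O₅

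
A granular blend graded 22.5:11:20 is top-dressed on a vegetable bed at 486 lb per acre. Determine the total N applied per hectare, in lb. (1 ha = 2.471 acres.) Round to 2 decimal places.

nitrogen per acre = 486 × 22.5% = 109.35 lb.
Convert to per hectare: 109.35 × 2.471 = 270.204 lb.

270.20 lb N per hectare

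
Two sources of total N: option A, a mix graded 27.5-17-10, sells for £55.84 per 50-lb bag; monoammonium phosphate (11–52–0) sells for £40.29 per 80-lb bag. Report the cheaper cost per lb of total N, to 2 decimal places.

£4.06 per lb N (option A)

option A: N per bag = 50 × 27.5% = 13.75 lb; cost = 55.84 / 13.75 = £4.0611/lb N.
monoammonium phosphate: N per bag = 80 × 11% = 8.8 lb; cost = 40.29 / 8.8 = £4.5784/lb N.
option A is cheaper.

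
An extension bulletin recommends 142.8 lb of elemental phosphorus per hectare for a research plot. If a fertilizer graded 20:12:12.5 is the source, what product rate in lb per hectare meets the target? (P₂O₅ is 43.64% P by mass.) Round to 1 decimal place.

2726.9 lb of product per hectare

As P₂O₅: 142.8 / 0.4364 = 327.223 lb per hectare.
Product per hectare = 327.223 / 12% = 2726.86 lb.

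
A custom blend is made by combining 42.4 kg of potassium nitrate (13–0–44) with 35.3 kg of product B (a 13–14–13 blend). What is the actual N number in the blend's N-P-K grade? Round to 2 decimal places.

13.00% N

Total mass = 42.4 + 35.3 = 77.7 kg.
N mass = 13%×42.4 + 13%×35.3 = 10.101 kg.
% N = 10.101 / 77.7 = 13%.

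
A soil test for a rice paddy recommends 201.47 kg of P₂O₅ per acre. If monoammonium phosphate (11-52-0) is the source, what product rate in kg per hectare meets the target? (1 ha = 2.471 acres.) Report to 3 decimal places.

957.370 kg of product per hectare

Product per acre = 201.47 / 52% = 387.442 kg.
Convert to per hectare: 387.442 × 2.471 = 957.3699 kg.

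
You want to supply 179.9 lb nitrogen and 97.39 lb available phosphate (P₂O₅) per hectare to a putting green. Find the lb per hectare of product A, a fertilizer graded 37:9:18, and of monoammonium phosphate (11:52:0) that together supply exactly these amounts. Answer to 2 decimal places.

Per-hectare balance (a = product A, b = monoammonium phosphate):
N: 0.37·a + 0.11·b = 179.9
P₂O₅: 0.09·a + 0.52·b = 97.39
Eliminate a: (row1) − 0.37/0.09·(row2) → -2.02778·b = -220.481, so b = 108.7304.
Back-substitute: a = (179.9 − 0.11·108.7304) / 0.37 = 453.891.

453.89 lb product A, 108.73 lb monoammonium phosphate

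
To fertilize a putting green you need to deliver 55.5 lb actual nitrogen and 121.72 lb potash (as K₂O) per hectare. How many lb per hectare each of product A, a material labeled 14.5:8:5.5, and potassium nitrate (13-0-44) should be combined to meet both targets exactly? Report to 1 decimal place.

With a, b = lb per hectare of product A and potassium nitrate:
N: 0.145·a + 0.13·b = 55.5
K₂O: 0.055·a + 0.44·b = 121.72
Eliminate b: (row1) − 0.13/0.44·(row2) → 0.12875·a = 19.5373, so a = 151.746.
Then b = (121.72 − 0.055·151.746) / 0.44 = 257.668.

151.7 lb product A, 257.7 lb potassium nitrate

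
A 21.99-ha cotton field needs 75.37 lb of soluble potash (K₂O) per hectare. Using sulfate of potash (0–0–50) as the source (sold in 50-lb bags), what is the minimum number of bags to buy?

Product per hectare = 75.37 / 50% = 150.74 lb.
Total product = 150.74 × 21.99 = 3314.77 lb.
Bags = ⌈3314.77 / 50⌉ = 67.

67 bags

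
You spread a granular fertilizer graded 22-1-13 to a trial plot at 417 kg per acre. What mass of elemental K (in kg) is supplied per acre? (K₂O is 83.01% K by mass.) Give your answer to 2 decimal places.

K₂O per acre = 417 × 13% = 54.21 kg.
Elemental K = 54.21 × 0.8301 = 44.9997 kg per acre.

45.00 kg K per acre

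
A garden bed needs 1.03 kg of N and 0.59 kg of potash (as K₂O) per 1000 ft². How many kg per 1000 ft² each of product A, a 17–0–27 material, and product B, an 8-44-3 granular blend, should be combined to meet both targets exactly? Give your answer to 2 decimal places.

Let a = kg of product A, b = kg of product B (per 1000 ft²).
N: 0.17·a + 0.08·b = 1.03
K₂O: 0.27·a + 0.03·b = 0.59
Eliminate b: (row1) − 0.08/0.03·(row2) → -0.55·a = -0.543333, so a = 0.987879.
Then b = (0.59 − 0.27·0.987879) / 0.03 = 10.7758.

0.99 kg product A, 10.78 kg product B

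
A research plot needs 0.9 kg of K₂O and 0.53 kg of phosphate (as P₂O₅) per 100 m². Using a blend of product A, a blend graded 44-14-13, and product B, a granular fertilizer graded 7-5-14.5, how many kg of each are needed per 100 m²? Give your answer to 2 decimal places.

Let a = kg of product A, b = kg of product B (per 100 m²).
K₂O: 0.13·a + 0.145·b = 0.9
P₂O₅: 0.14·a + 0.05·b = 0.53
Eliminate b: (row1) − 0.145/0.05·(row2) → -0.276·a = -0.637, so a = 2.30797.
Then b = (0.53 − 0.14·2.30797) / 0.05 = 4.13768.

2.31 kg product A, 4.14 kg product B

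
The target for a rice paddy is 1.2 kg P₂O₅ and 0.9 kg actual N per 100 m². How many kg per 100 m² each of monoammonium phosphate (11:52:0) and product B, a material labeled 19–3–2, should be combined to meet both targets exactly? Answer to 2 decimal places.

2.10 kg monoammonium phosphate, 3.52 kg product B

Let a = kg of monoammonium phosphate, b = kg of product B (per 100 m²).
P₂O₅: 0.52·a + 0.03·b = 1.2
N: 0.11·a + 0.19·b = 0.9
Solving simultaneously: a = 2.10471, b = 3.51832.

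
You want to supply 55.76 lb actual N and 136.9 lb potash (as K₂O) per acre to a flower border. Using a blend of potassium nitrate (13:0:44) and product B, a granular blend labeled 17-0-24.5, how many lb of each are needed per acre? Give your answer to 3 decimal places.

223.790 lb potassium nitrate, 156.866 lb product B

With a, b = lb per acre of potassium nitrate and product B:
N: 0.13·a + 0.17·b = 55.76
K₂O: 0.44·a + 0.245·b = 136.9
Eliminate a: (row1) − 0.13/0.44·(row2) → 0.0976136·b = 15.3123, so b = 156.8661.
Back-substitute: a = (55.76 − 0.17·156.8661) / 0.13 = 223.79045.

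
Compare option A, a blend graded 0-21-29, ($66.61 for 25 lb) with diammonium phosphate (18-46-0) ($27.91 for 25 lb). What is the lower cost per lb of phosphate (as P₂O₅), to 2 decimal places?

$2.43 per lb P₂O₅ (diammonium phosphate)

option A: P₂O₅ per bag = 25 × 21% = 5.25 lb; cost = 66.61 / 5.25 = $12.6876/lb P₂O₅.
diammonium phosphate: P₂O₅ per bag = 25 × 46% = 11.5 lb; cost = 27.91 / 11.5 = $2.4270/lb P₂O₅.
diammonium phosphate is cheaper.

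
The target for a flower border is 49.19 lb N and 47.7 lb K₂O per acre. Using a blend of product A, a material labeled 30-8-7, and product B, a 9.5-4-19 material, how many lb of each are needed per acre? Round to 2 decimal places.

With a, b = lb per acre of product A and product B:
N: 0.3·a + 0.095·b = 49.19
K₂O: 0.07·a + 0.19·b = 47.7
Solving simultaneously: a = 95.6226, b = 215.823.

95.62 lb product A, 215.82 lb product B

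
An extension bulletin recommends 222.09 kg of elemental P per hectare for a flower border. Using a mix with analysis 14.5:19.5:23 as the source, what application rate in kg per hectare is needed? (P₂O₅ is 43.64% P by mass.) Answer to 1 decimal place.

2609.8 kg of product per hectare

As P₂O₅: 222.09 / 0.4364 = 508.914 kg per hectare.
Product per hectare = 508.914 / 19.5% = 2609.81 kg.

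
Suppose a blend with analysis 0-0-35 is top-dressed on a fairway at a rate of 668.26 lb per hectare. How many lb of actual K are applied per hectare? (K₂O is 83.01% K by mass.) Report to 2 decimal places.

194.15 lb K per hectare

K₂O per hectare = 668.26 × 35% = 233.891 lb.
Elemental K = 233.891 × 0.8301 = 194.153 lb per hectare.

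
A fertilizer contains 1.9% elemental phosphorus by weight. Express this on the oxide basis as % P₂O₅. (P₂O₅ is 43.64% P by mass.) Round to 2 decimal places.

4.35% P₂O₅

%P₂O₅ = 1.9 / 0.4364 = 4.3538%.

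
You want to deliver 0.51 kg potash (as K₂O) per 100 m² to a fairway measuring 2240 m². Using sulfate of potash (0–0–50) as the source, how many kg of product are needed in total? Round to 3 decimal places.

Product per 100 m² = 0.51 / 50% = 1.02 kg.
Total product = 1.02 × 2240 / 100 = 22.848 kg.

22.848 kg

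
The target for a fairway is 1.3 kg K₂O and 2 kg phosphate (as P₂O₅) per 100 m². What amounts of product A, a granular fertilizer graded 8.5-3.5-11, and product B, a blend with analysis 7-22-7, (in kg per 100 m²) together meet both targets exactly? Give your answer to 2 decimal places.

6.71 kg product A, 8.02 kg product B

Per-100 m² balance (a = product A, b = product B):
K₂O: 0.11·a + 0.07·b = 1.3
P₂O₅: 0.035·a + 0.22·b = 2
Eliminate b: (row1) − 0.07/0.22·(row2) → 0.0988636·a = 0.663636, so a = 6.71264.
Then b = (2 − 0.035·6.71264) / 0.22 = 8.02299.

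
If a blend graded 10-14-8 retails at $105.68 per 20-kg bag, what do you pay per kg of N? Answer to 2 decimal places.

N in bag = 20 × 10% = 2 kg.
Cost per kg N = $105.68 / 2 = $52.8400.

$52.84 per kg N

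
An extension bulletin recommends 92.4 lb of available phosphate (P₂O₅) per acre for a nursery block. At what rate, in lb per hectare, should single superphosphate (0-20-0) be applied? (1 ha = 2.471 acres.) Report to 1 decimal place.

Product per acre = 92.4 / 20% = 462 lb.
Convert to per hectare: 462 × 2.471 = 1141.602 lb.

1141.6 lb of product per hectare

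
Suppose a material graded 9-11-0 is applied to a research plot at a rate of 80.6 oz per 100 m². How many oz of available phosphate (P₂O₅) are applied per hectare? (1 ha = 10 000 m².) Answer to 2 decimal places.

P₂O₅ per 100 m² = 80.6 × 11% = 8.866 oz.
Convert to per hectare: 8.866 × 100 = 886.6 oz.

886.60 oz P₂O₅ per hectare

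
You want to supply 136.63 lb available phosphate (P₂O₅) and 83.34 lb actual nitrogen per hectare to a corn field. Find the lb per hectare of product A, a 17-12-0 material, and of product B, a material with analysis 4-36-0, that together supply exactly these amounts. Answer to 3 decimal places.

Per-hectare balance (a = product A, b = product B):
P₂O₅: 0.12·a + 0.36·b = 136.63
N: 0.17·a + 0.04·b = 83.34
Eliminate b: (row1) − 0.36/0.04·(row2) → -1.41·a = -613.43, so a = 435.0567.
Then b = (83.34 − 0.17·435.0567) / 0.04 = 234.5089.

435.057 lb product A, 234.509 lb product B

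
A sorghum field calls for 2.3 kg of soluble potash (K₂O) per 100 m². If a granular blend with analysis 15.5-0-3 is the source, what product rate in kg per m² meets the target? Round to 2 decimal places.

0.77 kg of product per sq m

Product per 100 m² = 2.3 / 3% = 76.6667 kg.
Convert to per m²: 76.6667 × 0.01 = 0.766667 kg.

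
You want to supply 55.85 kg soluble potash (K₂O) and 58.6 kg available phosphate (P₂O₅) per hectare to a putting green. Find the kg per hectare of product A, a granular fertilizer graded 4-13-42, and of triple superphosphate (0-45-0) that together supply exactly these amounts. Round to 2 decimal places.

Let a = kg of product A, b = kg of triple superphosphate (per hectare).
K₂O: 0.42·a + 0·b = 55.85
P₂O₅: 0.13·a + 0.45·b = 58.6
From row1: a = (55.85 − 0·b) / 0.42.
Into row2: 0.13·(55.85 − 0·b)/0.42 + 0.45·b = 58.6 → b = 91.8069, a = 132.976.

132.98 kg product A, 91.81 kg triple superphosphate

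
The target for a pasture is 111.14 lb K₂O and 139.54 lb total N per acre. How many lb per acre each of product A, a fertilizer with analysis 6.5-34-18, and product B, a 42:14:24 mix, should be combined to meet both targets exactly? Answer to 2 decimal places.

With a, b = lb per acre of product A and product B:
K₂O: 0.18·a + 0.24·b = 111.14
N: 0.065·a + 0.42·b = 139.54
From row1: a = (111.14 − 0.24·b) / 0.18.
Into row2: 0.065·(111.14 − 0.24·b)/0.18 + 0.42·b = 139.54 → b = 298.218, a = 219.82.

219.82 lb product A, 298.22 lb product B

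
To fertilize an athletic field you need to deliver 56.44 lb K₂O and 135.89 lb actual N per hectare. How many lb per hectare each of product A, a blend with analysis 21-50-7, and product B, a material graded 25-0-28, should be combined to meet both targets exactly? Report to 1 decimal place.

579.6 lb product A, 56.7 lb product B

With a, b = lb per hectare of product A and product B:
K₂O: 0.07·a + 0.28·b = 56.44
N: 0.21·a + 0.25·b = 135.89
Solving simultaneously: a = 579.642, b = 56.661.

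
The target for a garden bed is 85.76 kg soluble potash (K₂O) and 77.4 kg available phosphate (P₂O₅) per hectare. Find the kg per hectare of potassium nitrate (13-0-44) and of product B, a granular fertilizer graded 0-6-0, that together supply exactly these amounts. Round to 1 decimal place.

With a, b = kg per hectare of potassium nitrate and product B:
K₂O: 0.44·a + 0·b = 85.76
P₂O₅: 0·a + 0.06·b = 77.4
Solving simultaneously: a = 194.909, b = 1290.

194.9 kg potassium nitrate, 1290.0 kg product B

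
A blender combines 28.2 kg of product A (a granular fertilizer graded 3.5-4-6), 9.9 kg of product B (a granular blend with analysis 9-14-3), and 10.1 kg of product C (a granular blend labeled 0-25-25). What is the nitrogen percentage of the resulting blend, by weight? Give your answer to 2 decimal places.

3.90% N

Total mass = 28.2 + 9.9 + 10.1 = 48.2 kg.
N mass = 3.5%×28.2 + 9%×9.9 + 0%×10.1 = 1.878 kg.
% N = 1.878 / 48.2 = 3.89627%.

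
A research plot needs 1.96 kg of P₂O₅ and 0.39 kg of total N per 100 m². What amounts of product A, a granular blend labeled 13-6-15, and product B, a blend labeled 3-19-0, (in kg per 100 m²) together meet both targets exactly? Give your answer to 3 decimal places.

0.668 kg product A, 10.105 kg product B

Per-100 m² balance (a = product A, b = product B):
P₂O₅: 0.06·a + 0.19·b = 1.96
N: 0.13·a + 0.03·b = 0.39
Eliminate a: (row1) − 0.06/0.13·(row2) → 0.176154·b = 1.78, so b = 10.1048.
Back-substitute: a = (1.96 − 0.19·10.1048) / 0.06 = 0.668122.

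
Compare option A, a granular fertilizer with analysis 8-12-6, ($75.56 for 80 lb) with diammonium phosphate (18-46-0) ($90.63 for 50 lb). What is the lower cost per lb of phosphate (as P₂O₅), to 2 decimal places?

$3.94 per lb P₂O₅ (diammonium phosphate)

option A: P₂O₅ per bag = 80 × 12% = 9.6 lb; cost = 75.56 / 9.6 = $7.8708/lb P₂O₅.
diammonium phosphate: P₂O₅ per bag = 50 × 46% = 23 lb; cost = 90.63 / 23 = $3.9404/lb P₂O₅.
diammonium phosphate is cheaper.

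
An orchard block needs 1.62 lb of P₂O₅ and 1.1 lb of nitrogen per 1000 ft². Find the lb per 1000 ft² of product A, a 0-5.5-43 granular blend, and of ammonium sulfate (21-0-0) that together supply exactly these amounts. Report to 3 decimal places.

29.455 lb product A, 5.238 lb ammonium sulfate

With a, b = lb per 1000 ft² of product A and ammonium sulfate:
P₂O₅: 0.055·a + 0·b = 1.62
N: 0·a + 0.21·b = 1.1
Solving simultaneously: a = 29.4545, b = 5.2381.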